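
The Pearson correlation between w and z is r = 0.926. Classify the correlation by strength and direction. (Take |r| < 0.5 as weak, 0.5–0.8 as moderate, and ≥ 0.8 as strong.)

strong positive

r = 0.926 > 0 so the relationship is positive.
|r| = 0.926, which falls in the strong range.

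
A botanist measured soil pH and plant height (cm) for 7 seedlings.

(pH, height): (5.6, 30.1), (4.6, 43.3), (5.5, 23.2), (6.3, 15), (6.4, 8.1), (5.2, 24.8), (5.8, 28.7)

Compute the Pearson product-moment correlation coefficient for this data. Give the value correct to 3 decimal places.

-0.895

n = 7, Σx = 39.4, Σy = 173.2, Σx² = 224.1, Σy² = 5048.48, Σxy = 937.1
nΣxy − ΣxΣy = 6559.7 − 6824.08 = -264.38
nΣx² − (Σx)² = 1568.7 − 1552.36 = 16.34; nΣy² − (Σy)² = 35339.36 − 29998.24 = 5341.12
r = -264.38 / √(16.34 × 5341.12) = -264.38 / 295.4216 ≈ -0.895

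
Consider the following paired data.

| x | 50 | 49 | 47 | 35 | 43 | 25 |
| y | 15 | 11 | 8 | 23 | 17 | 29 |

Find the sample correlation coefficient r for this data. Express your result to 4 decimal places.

n = 6, Σx = 249, Σy = 103, Σx² = 10809, Σy² = 2069, Σxy = 3926
nΣxy − ΣxΣy = 23556 − 25647 = -2091
nΣx² − (Σx)² = 64854 − 62001 = 2853; nΣy² − (Σy)² = 12414 − 10609 = 1805
r = -2091 / √(2853 × 1805) = -2091 / 2269.2873 ≈ -0.9214

-0.9214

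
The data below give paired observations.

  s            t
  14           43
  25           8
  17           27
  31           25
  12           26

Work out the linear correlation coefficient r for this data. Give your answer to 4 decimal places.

-0.5210

n = 5, Σs = 99, Σt = 129, Σs² = 2215, Σt² = 3943, Σst = 2348
nΣst − ΣsΣt = 11740 − 12771 = -1031
nΣs² − (Σs)² = 11075 − 9801 = 1274; nΣt² − (Σt)² = 19715 − 16641 = 3074
r = -1031 / √(1274 × 3074) = -1031 / 1978.9583 ≈ -0.5210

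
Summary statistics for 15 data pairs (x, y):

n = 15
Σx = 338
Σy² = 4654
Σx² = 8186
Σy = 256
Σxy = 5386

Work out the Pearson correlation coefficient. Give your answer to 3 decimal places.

-0.949

r = (nΣxy − ΣxΣy) / √[(nΣx² − (Σx)²)(nΣy² − (Σy)²)]
Numerator: 15×5386 − 338×256 = -5738
Denominator: √[(122790 − 114244)(69810 − 65536)] = √[8546 × 4274] = 6043.6416
r = -5738 / 6043.6416 ≈ -0.949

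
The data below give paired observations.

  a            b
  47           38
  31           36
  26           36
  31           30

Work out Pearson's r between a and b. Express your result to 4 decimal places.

n = 4, Σa = 135, Σb = 140, Σa² = 4807, Σb² = 4936, Σab = 4768
nΣab − ΣaΣb = 19072 − 18900 = 172
nΣa² − (Σa)² = 19228 − 18225 = 1003; nΣb² − (Σb)² = 19744 − 19600 = 144
r = 172 / √(1003 × 144) = 172 / 380.0421 ≈ 0.4526

0.4526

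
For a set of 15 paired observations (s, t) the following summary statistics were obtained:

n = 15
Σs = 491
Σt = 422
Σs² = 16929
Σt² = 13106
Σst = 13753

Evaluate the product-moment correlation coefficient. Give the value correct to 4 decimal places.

r = (nΣst − ΣsΣt) / √[(nΣs² − (Σs)²)(nΣt² − (Σt)²)]
Numerator: 15×13753 − 491×422 = -907
Denominator: √[(253935 − 241081)(196590 − 178084)] = √[12854 × 18506] = 15423.2333
r = -907 / 15423.2333 ≈ -0.0588

-0.0588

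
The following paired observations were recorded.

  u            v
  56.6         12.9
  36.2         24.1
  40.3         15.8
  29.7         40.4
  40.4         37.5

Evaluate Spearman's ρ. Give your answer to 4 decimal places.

-0.7000

Rank u: 5, 2, 3, 1, 4
Rank v: 1, 3, 2, 5, 4
d = rank(u) − rank(v): 4, -1, 1, -4, 0; Σd² = 34
ρ = 1 − 6Σd² / [n(n²−1)] = 1 − 6×34 / (5×24) = 1 − 204/120 ≈ -0.7000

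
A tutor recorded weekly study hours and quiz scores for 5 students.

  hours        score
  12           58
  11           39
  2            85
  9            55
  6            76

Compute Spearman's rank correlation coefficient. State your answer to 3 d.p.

-0.700

Rank hours: 5, 4, 1, 3, 2
Rank score: 3, 1, 5, 2, 4
d = rank(hours) − rank(score): 2, 3, -4, 1, -2; Σd² = 34
ρ = 1 − 6Σd² / [n(n²−1)] = 1 − 6×34 / (5×24) = 1 − 204/120 ≈ -0.700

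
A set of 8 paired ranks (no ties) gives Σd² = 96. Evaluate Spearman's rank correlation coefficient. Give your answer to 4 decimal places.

-0.1429

ρ = 1 − 6Σd² / [n(n²−1)] = 1 − 6×96 / (8×63)
  = 1 − 576/504 = 1 − 1.14286 ≈ -0.1429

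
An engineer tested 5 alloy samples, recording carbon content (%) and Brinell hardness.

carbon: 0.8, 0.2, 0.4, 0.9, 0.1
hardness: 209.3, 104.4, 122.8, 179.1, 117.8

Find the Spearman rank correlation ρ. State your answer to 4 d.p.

Rank carbon: 4, 2, 3, 5, 1
Rank hardness: 5, 1, 3, 4, 2
d = rank(carbon) − rank(hardness): -1, 1, 0, 1, -1; Σd² = 4
ρ = 1 − 6Σd² / [n(n²−1)] = 1 − 6×4 / (5×24) = 1 − 24/120 ≈ 0.8000

0.8000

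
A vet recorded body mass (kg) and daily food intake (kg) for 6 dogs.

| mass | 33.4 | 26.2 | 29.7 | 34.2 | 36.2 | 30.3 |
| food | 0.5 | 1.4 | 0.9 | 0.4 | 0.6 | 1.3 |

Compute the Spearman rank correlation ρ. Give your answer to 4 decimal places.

-0.7714

Rank mass: 4, 1, 2, 5, 6, 3
Rank food: 2, 6, 4, 1, 3, 5
d = rank(mass) − rank(food): 2, -5, -2, 4, 3, -2; Σd² = 62
ρ = 1 − 6Σd² / [n(n²−1)] = 1 − 6×62 / (6×35) = 1 − 372/210 ≈ -0.7714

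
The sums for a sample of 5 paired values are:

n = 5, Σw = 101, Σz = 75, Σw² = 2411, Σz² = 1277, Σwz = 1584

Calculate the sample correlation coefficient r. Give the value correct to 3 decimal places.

0.291

r = (nΣwz − ΣwΣz) / √[(nΣw² − (Σw)²)(nΣz² − (Σz)²)]
Numerator: 5×1584 − 101×75 = 345
Denominator: √[(12055 − 10201)(6385 − 5625)] = √[1854 × 760] = 1187.0299
r = 345 / 1187.0299 ≈ 0.291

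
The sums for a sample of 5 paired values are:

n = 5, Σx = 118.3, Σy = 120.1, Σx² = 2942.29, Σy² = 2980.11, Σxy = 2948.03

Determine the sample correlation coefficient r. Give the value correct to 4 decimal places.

0.9110

r = (nΣxy − ΣxΣy) / √[(nΣx² − (Σx)²)(nΣy² − (Σy)²)]
Numerator: 5×2948.03 − 118.3×120.1 = 532.32
Denominator: √[(14711.45 − 13994.89)(14900.55 − 14424.01)] = √[716.56 × 476.54] = 584.3539
r = 532.32 / 584.3539 ≈ 0.9110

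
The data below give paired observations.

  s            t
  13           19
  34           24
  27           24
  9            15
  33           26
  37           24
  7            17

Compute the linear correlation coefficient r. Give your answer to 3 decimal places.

0.939

n = 7, Σs = 160, Σt = 149, Σs² = 4642, Σt² = 3279, Σst = 3711
nΣst − ΣsΣt = 25977 − 23840 = 2137
nΣs² − (Σs)² = 32494 − 25600 = 6894; nΣt² − (Σt)² = 22953 − 22201 = 752
r = 2137 / √(6894 × 752) = 2137 / 2276.9032 ≈ 0.939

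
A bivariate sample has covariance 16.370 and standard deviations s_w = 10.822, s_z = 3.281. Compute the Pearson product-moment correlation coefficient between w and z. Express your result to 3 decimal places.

0.461

r = Cov(w,z) / (s_w · s_z) = 16.370 / (10.822 × 3.281)
  = 16.370 / 35.5070 ≈ 0.461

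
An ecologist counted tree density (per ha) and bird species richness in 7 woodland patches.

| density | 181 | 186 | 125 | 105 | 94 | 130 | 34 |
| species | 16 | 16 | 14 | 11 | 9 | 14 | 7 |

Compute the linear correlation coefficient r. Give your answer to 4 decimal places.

n = 7, Σx = 855, Σy = 87, Σx² = 120899, Σy² = 1155, Σxy = 11681
nΣxy − ΣxΣy = 81767 − 74385 = 7382
nΣx² − (Σx)² = 846293 − 731025 = 115268; nΣy² − (Σy)² = 8085 − 7569 = 516
r = 7382 / √(115268 × 516) = 7382 / 7712.2168 ≈ 0.9572

0.9572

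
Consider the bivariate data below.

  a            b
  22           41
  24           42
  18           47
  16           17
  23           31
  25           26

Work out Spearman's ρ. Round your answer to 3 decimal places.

0.029

Rank a: 3, 5, 2, 1, 4, 6
Rank b: 4, 5, 6, 1, 3, 2
d = rank(a) − rank(b): -1, 0, -4, 0, 1, 4; Σd² = 34
ρ = 1 − 6Σd² / [n(n²−1)] = 1 − 6×34 / (6×35) = 1 − 204/210 ≈ 0.029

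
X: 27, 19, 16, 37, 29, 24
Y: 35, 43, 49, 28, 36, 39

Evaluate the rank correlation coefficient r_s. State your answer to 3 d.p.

-0.943

Rank X: 4, 2, 1, 6, 5, 3
Rank Y: 2, 5, 6, 1, 3, 4
d = rank(X) − rank(Y): 2, -3, -5, 5, 2, -1; Σd² = 68
ρ = 1 − 6Σd² / [n(n²−1)] = 1 − 6×68 / (6×35) = 1 − 408/210 ≈ -0.943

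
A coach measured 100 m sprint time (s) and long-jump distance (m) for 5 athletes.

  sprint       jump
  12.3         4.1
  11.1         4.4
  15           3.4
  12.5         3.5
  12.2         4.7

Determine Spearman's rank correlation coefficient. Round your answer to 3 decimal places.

Rank sprint: 3, 1, 5, 4, 2
Rank jump: 3, 4, 1, 2, 5
d = rank(sprint) − rank(jump): 0, -3, 4, 2, -3; Σd² = 38
ρ = 1 − 6Σd² / [n(n²−1)] = 1 − 6×38 / (5×24) = 1 − 228/120 ≈ -0.900

-0.900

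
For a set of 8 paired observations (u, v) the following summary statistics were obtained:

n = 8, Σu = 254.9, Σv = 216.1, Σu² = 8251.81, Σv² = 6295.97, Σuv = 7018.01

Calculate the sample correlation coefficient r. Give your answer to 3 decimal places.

r = (nΣuv − ΣuΣv) / √[(nΣu² − (Σu)²)(nΣv² − (Σv)²)]
Numerator: 8×7018.01 − 254.9×216.1 = 1060.19
Denominator: √[(66014.48 − 64974.01)(50367.76 − 46699.21)] = √[1040.47 × 3668.55] = 1953.7186
r = 1060.19 / 1953.7186 ≈ 0.543

0.543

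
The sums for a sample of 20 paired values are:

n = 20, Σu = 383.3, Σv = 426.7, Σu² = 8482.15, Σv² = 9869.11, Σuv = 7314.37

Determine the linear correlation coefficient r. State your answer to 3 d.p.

-0.926

r = (nΣuv − ΣuΣv) / √[(nΣu² − (Σu)²)(nΣv² − (Σv)²)]
Numerator: 20×7314.37 − 383.3×426.7 = -17266.71
Denominator: √[(169643 − 146918.89)(197382.2 − 182072.89)] = √[22724.11 × 15309.31] = 18651.8215
r = -17266.71 / 18651.8215 ≈ -0.926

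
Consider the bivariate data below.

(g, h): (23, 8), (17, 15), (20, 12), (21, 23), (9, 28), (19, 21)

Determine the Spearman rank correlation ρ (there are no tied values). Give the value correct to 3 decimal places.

-0.600

Rank g: 6, 2, 4, 5, 1, 3
Rank h: 1, 3, 2, 5, 6, 4
d = rank(g) − rank(h): 5, -1, 2, 0, -5, -1; Σd² = 56
ρ = 1 − 6Σd² / [n(n²−1)] = 1 − 6×56 / (6×35) = 1 − 336/210 ≈ -0.600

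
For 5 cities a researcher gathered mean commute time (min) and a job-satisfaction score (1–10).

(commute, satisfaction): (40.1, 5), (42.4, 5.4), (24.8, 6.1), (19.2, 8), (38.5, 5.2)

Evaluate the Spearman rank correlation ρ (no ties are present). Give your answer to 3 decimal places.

Rank commute: 4, 5, 2, 1, 3
Rank satisfaction: 1, 3, 4, 5, 2
d = rank(commute) − rank(satisfaction): 3, 2, -2, -4, 1; Σd² = 34
ρ = 1 − 6Σd² / [n(n²−1)] = 1 − 6×34 / (5×24) = 1 − 204/120 ≈ -0.700

-0.700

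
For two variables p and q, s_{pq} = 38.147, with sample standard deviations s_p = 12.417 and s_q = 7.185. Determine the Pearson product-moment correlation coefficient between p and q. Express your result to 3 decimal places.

r = Cov(p,q) / (s_p · s_q) = 38.147 / (12.417 × 7.185)
  = 38.147 / 89.2161 ≈ 0.428

0.428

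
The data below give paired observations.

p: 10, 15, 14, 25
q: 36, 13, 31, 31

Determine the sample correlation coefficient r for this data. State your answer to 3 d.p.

-0.062

n = 4, Σp = 64, Σq = 111, Σp² = 1146, Σq² = 3387, Σpq = 1764
nΣpq − ΣpΣq = 7056 − 7104 = -48
nΣp² − (Σp)² = 4584 − 4096 = 488; nΣq² − (Σq)² = 13548 − 12321 = 1227
r = -48 / √(488 × 1227) = -48 / 773.8062 ≈ -0.062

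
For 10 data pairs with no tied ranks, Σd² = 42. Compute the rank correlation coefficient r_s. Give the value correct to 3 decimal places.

ρ = 1 − 6Σd² / [n(n²−1)] = 1 − 6×42 / (10×99)
  = 1 − 252/990 = 1 − 0.2545 ≈ 0.745

0.745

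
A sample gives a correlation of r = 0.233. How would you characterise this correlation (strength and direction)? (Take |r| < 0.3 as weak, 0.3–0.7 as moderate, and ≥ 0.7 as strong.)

r = 0.233 > 0 so the relationship is positive.
|r| = 0.233, which falls in the weak range.

weak positive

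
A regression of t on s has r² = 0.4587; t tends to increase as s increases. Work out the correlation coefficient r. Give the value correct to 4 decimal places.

|r| = √0.4587 = 0.6773
The association is positive, so r = 0.6773.

0.6773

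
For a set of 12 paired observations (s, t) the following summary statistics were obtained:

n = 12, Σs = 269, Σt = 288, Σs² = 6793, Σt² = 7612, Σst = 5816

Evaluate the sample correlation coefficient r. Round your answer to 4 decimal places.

r = (nΣst − ΣsΣt) / √[(nΣs² − (Σs)²)(nΣt² − (Σt)²)]
Numerator: 12×5816 − 269×288 = -7680
Denominator: √[(81516 − 72361)(91344 − 82944)] = √[9155 × 8400] = 8769.3785
r = -7680 / 8769.3785 ≈ -0.8758

-0.8758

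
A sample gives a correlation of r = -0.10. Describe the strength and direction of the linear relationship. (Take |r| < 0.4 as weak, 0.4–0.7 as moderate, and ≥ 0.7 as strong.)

r = -0.10 < 0 so the relationship is negative.
|r| = 0.10, which falls in the weak range.

weak negative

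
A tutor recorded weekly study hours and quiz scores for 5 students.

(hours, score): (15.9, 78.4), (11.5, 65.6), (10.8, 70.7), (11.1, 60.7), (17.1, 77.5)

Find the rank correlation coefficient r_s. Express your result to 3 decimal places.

0.600

Rank hours: 4, 3, 1, 2, 5
Rank score: 5, 2, 3, 1, 4
d = rank(hours) − rank(score): -1, 1, -2, 1, 1; Σd² = 8
ρ = 1 − 6Σd² / [n(n²−1)] = 1 − 6×8 / (5×24) = 1 − 48/120 ≈ 0.600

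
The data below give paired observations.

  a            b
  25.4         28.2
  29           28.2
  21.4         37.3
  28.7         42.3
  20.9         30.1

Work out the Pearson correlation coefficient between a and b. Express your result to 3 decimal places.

n = 5, Σa = 125.4, Σb = 166.1, Σa² = 3204.62, Σb² = 5677.07, Σab = 4175.4
nΣab − ΣaΣb = 20877 − 20828.94 = 48.06
nΣa² − (Σa)² = 16023.1 − 15725.16 = 297.94; nΣb² − (Σb)² = 28385.35 − 27589.21 = 796.14
r = 48.06 / √(297.94 × 796.14) = 48.06 / 487.0338 ≈ 0.099

0.099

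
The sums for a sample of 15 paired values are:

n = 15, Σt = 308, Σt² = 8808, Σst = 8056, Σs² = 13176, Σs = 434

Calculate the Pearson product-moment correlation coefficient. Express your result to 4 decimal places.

r = (nΣst − ΣsΣt) / √[(nΣs² − (Σs)²)(nΣt² − (Σt)²)]
Numerator: 15×8056 − 434×308 = -12832
Denominator: √[(197640 − 188356)(132120 − 94864)] = √[9284 × 37256] = 18597.9758
r = -12832 / 18597.9758 ≈ -0.6900

-0.6900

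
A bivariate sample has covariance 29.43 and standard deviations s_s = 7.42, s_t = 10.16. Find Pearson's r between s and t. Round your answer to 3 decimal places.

r = Cov(s,t) / (s_s · s_t) = 29.43 / (7.42 × 10.16)
  = 29.43 / 75.3872 ≈ 0.390

0.390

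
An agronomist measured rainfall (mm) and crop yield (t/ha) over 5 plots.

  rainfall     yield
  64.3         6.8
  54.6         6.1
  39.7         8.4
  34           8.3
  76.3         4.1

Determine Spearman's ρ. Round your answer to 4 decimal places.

Rank rainfall: 4, 3, 2, 1, 5
Rank yield: 3, 2, 5, 4, 1
d = rank(rainfall) − rank(yield): 1, 1, -3, -3, 4; Σd² = 36
ρ = 1 − 6Σd² / [n(n²−1)] = 1 − 6×36 / (5×24) = 1 − 216/120 ≈ -0.8000

-0.8000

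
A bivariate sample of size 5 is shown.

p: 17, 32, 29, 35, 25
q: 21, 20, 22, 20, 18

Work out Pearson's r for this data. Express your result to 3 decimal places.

-0.063

n = 5, Σp = 138, Σq = 101, Σp² = 4004, Σq² = 2049, Σpq = 2785
nΣpq − ΣpΣq = 13925 − 13938 = -13
nΣp² − (Σp)² = 20020 − 19044 = 976; nΣq² − (Σq)² = 10245 − 10201 = 44
r = -13 / √(976 × 44) = -13 / 207.2293 ≈ -0.063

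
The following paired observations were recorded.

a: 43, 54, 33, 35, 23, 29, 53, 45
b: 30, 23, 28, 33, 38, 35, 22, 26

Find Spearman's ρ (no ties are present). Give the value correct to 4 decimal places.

Rank a: 5, 8, 3, 4, 1, 2, 7, 6
Rank b: 5, 2, 4, 6, 8, 7, 1, 3
d = rank(a) − rank(b): 0, 6, -1, -2, -7, -5, 6, 3; Σd² = 160
ρ = 1 − 6Σd² / [n(n²−1)] = 1 − 6×160 / (8×63) = 1 − 960/504 ≈ -0.9048

-0.9048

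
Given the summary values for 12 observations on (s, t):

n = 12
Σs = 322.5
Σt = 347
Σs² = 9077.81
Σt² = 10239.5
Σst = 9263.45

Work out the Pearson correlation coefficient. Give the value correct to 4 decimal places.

r = (nΣst − ΣsΣt) / √[(nΣs² − (Σs)²)(nΣt² − (Σt)²)]
Numerator: 12×9263.45 − 322.5×347 = -746.1
Denominator: √[(108933.72 − 104006.25)(122874 − 120409)] = √[4927.47 × 2465] = 3485.1418
r = -746.1 / 3485.1418 ≈ -0.2141

-0.2141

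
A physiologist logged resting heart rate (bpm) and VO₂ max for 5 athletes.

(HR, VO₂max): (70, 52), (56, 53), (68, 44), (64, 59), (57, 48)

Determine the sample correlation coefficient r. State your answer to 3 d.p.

-0.112

n = 5, Σx = 315, Σy = 256, Σx² = 20005, Σy² = 13234, Σxy = 16112
nΣxy − ΣxΣy = 80560 − 80640 = -80
nΣx² − (Σx)² = 100025 − 99225 = 800; nΣy² − (Σy)² = 66170 − 65536 = 634
r = -80 / √(800 × 634) = -80 / 712.1798 ≈ -0.112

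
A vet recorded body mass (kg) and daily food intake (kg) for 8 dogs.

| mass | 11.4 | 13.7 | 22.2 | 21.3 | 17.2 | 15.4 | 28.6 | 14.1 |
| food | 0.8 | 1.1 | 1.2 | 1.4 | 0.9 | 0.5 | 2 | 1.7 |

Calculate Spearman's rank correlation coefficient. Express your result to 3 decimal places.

Rank mass: 1, 2, 7, 6, 5, 4, 8, 3
Rank food: 2, 4, 5, 6, 3, 1, 8, 7
d = rank(mass) − rank(food): -1, -2, 2, 0, 2, 3, 0, -4; Σd² = 38
ρ = 1 − 6Σd² / [n(n²−1)] = 1 − 6×38 / (8×63) = 1 − 228/504 ≈ 0.548

0.548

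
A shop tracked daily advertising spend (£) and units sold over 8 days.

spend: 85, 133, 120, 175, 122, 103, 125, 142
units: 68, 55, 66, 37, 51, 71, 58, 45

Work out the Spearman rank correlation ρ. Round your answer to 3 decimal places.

-0.905

Rank spend: 1, 6, 3, 8, 4, 2, 5, 7
Rank units: 7, 4, 6, 1, 3, 8, 5, 2
d = rank(spend) − rank(units): -6, 2, -3, 7, 1, -6, 0, 5; Σd² = 160
ρ = 1 − 6Σd² / [n(n²−1)] = 1 − 6×160 / (8×63) = 1 − 960/504 ≈ -0.905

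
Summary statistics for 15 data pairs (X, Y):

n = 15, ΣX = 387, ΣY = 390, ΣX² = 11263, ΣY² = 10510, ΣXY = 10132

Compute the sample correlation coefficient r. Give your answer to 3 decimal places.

r = (nΣXY − ΣXΣY) / √[(nΣX² − (ΣX)²)(nΣY² − (ΣY)²)]
Numerator: 15×10132 − 387×390 = 1050
Denominator: √[(168945 − 149769)(157650 − 152100)] = √[19176 × 5550] = 10316.3366
r = 1050 / 10316.3366 ≈ 0.102

0.102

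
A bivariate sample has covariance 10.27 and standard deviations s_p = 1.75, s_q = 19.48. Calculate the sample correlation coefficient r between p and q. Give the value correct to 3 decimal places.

r = Cov(p,q) / (s_p · s_q) = 10.27 / (1.75 × 19.48)
  = 10.27 / 34.0900 ≈ 0.301

0.301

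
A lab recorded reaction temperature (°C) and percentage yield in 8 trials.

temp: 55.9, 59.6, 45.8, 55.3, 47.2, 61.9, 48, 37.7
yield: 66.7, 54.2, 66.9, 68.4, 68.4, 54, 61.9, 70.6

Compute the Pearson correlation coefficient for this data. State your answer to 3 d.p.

n = 8, Σx = 411.4, Σy = 511.1, Σx² = 21617.44, Σy² = 32951.23, Σxy = 26009.29
nΣxy − ΣxΣy = 208074.32 − 210266.54 = -2192.22
nΣx² − (Σx)² = 172939.52 − 169249.96 = 3689.56; nΣy² − (Σy)² = 263609.84 − 261223.21 = 2386.63
r = -2192.22 / √(3689.56 × 2386.63) = -2192.22 / 2967.4256 ≈ -0.739

-0.739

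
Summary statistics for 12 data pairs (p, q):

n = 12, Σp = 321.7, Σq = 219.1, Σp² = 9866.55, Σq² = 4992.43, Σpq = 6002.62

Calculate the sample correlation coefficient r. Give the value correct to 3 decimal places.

r = (nΣpq − ΣpΣq) / √[(nΣp² − (Σp)²)(nΣq² − (Σq)²)]
Numerator: 12×6002.62 − 321.7×219.1 = 1546.97
Denominator: √[(118398.6 − 103490.89)(59909.16 − 48004.81)] = √[14907.71 × 11904.35] = 13321.6590
r = 1546.97 / 13321.6590 ≈ 0.116

0.116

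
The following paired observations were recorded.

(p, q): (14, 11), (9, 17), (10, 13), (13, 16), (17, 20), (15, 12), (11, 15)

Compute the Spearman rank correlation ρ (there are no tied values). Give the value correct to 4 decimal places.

-0.0714

Rank p: 5, 1, 2, 4, 7, 6, 3
Rank q: 1, 6, 3, 5, 7, 2, 4
d = rank(p) − rank(q): 4, -5, -1, -1, 0, 4, -1; Σd² = 60
ρ = 1 − 6Σd² / [n(n²−1)] = 1 − 6×60 / (7×48) = 1 − 360/336 ≈ -0.0714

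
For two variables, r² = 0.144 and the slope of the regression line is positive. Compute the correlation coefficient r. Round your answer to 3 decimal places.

|r| = √0.144 = 0.379
The association is positive, so r = 0.379.

0.379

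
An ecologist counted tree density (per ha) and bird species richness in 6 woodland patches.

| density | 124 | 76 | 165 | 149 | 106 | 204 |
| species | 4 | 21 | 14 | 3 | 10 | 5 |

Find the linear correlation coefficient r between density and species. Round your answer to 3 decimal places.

n = 6, Σx = 824, Σy = 57, Σx² = 123430, Σy² = 787, Σxy = 6929
nΣxy − ΣxΣy = 41574 − 46968 = -5394
nΣx² − (Σx)² = 740580 − 678976 = 61604; nΣy² − (Σy)² = 4722 − 3249 = 1473
r = -5394 / √(61604 × 1473) = -5394 / 9525.8959 ≈ -0.566

-0.566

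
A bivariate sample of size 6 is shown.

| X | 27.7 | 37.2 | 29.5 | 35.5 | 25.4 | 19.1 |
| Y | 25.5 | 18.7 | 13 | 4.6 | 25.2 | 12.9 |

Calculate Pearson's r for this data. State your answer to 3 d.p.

-0.254

n = 6, ΣX = 174.4, ΣY = 99.9, ΣX² = 5291.6, ΣY² = 1991.55, ΣXY = 2835.26
nΣXY − ΣXΣY = 17011.56 − 17422.56 = -411
nΣX² − (ΣX)² = 31749.6 − 30415.36 = 1334.24; nΣY² − (ΣY)² = 11949.3 − 9980.01 = 1969.29
r = -411 / √(1334.24 × 1969.29) = -411 / 1620.9582 ≈ -0.254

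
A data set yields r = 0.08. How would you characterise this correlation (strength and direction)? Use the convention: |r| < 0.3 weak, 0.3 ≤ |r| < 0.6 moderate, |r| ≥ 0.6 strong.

r = 0.08 > 0 so the relationship is positive.
|r| = 0.08, which falls in the weak range.

weak positive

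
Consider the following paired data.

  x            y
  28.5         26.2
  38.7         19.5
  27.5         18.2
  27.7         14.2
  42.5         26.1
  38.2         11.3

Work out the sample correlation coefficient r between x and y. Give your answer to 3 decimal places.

0.130

n = 6, Σx = 203.1, Σy = 115.5, Σx² = 7098.97, Σy² = 2408.47, Σxy = 3936.1
nΣxy − ΣxΣy = 23616.6 − 23458.05 = 158.55
nΣx² − (Σx)² = 42593.82 − 41249.61 = 1344.21; nΣy² − (Σy)² = 14450.82 − 13340.25 = 1110.57
r = 158.55 / √(1344.21 × 1110.57) = 158.55 / 1221.8180 ≈ 0.130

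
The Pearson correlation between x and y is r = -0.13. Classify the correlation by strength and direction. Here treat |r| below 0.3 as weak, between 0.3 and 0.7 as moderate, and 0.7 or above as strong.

weak negative

r = -0.13 < 0 so the relationship is negative.
|r| = 0.13, which falls in the weak range.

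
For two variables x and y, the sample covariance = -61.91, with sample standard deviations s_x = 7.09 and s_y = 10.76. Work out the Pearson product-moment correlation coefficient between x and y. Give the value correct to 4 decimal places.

r = Cov(x,y) / (s_x · s_y) = -61.91 / (7.09 × 10.76)
  = -61.91 / 76.2884 ≈ -0.8115

-0.8115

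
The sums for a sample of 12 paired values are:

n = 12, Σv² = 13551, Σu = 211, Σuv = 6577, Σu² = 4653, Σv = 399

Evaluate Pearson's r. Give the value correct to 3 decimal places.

r = (nΣuv − ΣuΣv) / √[(nΣu² − (Σu)²)(nΣv² − (Σv)²)]
Numerator: 12×6577 − 211×399 = -5265
Denominator: √[(55836 − 44521)(162612 − 159201)] = √[11315 × 3411] = 6212.5248
r = -5265 / 6212.5248 ≈ -0.847

-0.847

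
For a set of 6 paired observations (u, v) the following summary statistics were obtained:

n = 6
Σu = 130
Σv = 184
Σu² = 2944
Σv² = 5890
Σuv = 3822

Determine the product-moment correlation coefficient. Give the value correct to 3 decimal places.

r = (nΣuv − ΣuΣv) / √[(nΣu² − (Σu)²)(nΣv² − (Σv)²)]
Numerator: 6×3822 − 130×184 = -988
Denominator: √[(17664 − 16900)(35340 − 33856)] = √[764 × 1484] = 1064.7892
r = -988 / 1064.7892 ≈ -0.928

-0.928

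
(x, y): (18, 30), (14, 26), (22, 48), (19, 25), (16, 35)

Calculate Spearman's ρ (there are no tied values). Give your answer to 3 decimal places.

0.300

Rank x: 3, 1, 5, 4, 2
Rank y: 3, 2, 5, 1, 4
d = rank(x) − rank(y): 0, -1, 0, 3, -2; Σd² = 14
ρ = 1 − 6Σd² / [n(n²−1)] = 1 − 6×14 / (5×24) = 1 − 84/120 ≈ 0.300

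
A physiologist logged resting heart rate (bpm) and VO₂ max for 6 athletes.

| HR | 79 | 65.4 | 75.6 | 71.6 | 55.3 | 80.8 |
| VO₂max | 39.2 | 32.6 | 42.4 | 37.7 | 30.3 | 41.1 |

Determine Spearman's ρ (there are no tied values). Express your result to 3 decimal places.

0.829

Rank HR: 5, 2, 4, 3, 1, 6
Rank VO₂max: 4, 2, 6, 3, 1, 5
d = rank(HR) − rank(VO₂max): 1, 0, -2, 0, 0, 1; Σd² = 6
ρ = 1 − 6Σd² / [n(n²−1)] = 1 − 6×6 / (6×35) = 1 − 36/210 ≈ 0.829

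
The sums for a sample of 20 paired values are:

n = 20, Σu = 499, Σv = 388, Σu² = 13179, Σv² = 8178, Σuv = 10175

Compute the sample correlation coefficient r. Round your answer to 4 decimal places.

r = (nΣuv − ΣuΣv) / √[(nΣu² − (Σu)²)(nΣv² − (Σv)²)]
Numerator: 20×10175 − 499×388 = 9888
Denominator: √[(263580 − 249001)(163560 − 150544)] = √[14579 × 13016] = 13775.3499
r = 9888 / 13775.3499 ≈ 0.7178

0.7178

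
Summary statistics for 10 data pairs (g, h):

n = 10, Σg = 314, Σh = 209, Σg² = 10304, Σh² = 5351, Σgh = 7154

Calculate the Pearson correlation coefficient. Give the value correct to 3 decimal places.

r = (nΣgh − ΣgΣh) / √[(nΣg² − (Σg)²)(nΣh² − (Σh)²)]
Numerator: 10×7154 − 314×209 = 5914
Denominator: √[(103040 − 98596)(53510 − 43681)] = √[4444 × 9829] = 6609.0904
r = 5914 / 6609.0904 ≈ 0.895

0.895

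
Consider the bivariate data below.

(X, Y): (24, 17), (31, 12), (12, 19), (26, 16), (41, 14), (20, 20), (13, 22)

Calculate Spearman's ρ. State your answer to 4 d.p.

Rank X: 4, 6, 1, 5, 7, 3, 2
Rank Y: 4, 1, 5, 3, 2, 6, 7
d = rank(X) − rank(Y): 0, 5, -4, 2, 5, -3, -5; Σd² = 104
ρ = 1 − 6Σd² / [n(n²−1)] = 1 − 6×104 / (7×48) = 1 − 624/336 ≈ -0.8571

-0.8571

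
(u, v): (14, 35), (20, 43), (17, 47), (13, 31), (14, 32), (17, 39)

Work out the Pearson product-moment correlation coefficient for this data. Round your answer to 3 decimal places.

0.823

n = 6, Σu = 95, Σv = 227, Σu² = 1539, Σv² = 8789, Σuv = 3663
nΣuv − ΣuΣv = 21978 − 21565 = 413
nΣu² − (Σu)² = 9234 − 9025 = 209; nΣv² − (Σv)² = 52734 − 51529 = 1205
r = 413 / √(209 × 1205) = 413 / 501.8416 ≈ 0.823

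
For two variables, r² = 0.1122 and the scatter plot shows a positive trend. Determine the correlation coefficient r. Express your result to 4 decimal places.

|r| = √0.1122 = 0.3350
The association is positive, so r = 0.3350.

0.3350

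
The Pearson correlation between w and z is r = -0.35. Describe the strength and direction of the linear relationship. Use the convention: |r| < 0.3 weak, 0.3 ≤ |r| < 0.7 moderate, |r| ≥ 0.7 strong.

moderate negative

r = -0.35 < 0 so the relationship is negative.
|r| = 0.35, which falls in the moderate range.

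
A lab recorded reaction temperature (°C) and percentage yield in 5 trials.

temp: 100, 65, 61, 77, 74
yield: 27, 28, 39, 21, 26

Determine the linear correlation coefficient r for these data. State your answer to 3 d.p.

-0.476

n = 5, Σx = 377, Σy = 141, Σx² = 29351, Σy² = 4151, Σxy = 10440
nΣxy − ΣxΣy = 52200 − 53157 = -957
nΣx² − (Σx)² = 146755 − 142129 = 4626; nΣy² − (Σy)² = 20755 − 19881 = 874
r = -957 / √(4626 × 874) = -957 / 2010.7521 ≈ -0.476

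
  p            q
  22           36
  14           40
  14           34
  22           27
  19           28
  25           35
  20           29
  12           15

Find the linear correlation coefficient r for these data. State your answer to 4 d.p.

0.2990

n = 8, Σp = 148, Σq = 244, Σp² = 2890, Σq² = 7856, Σpq = 4589
nΣpq − ΣpΣq = 36712 − 36112 = 600
nΣp² − (Σp)² = 23120 − 21904 = 1216; nΣq² − (Σq)² = 62848 − 59536 = 3312
r = 600 / √(1216 × 3312) = 600 / 2006.8363 ≈ 0.2990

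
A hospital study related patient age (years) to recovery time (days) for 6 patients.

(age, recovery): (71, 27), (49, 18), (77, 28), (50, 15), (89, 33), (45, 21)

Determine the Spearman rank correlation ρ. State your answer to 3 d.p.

Rank age: 4, 2, 5, 3, 6, 1
Rank recovery: 4, 2, 5, 1, 6, 3
d = rank(age) − rank(recovery): 0, 0, 0, 2, 0, -2; Σd² = 8
ρ = 1 − 6Σd² / [n(n²−1)] = 1 − 6×8 / (6×35) = 1 − 48/210 ≈ 0.771

0.771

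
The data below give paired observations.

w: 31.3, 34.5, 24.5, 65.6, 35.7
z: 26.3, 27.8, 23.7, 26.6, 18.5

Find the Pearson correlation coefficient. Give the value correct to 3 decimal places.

n = 5, Σw = 191.6, Σz = 122.9, Σw² = 8348.04, Σz² = 3076.03, Σwz = 4768.35
nΣwz − ΣwΣz = 23841.75 − 23547.64 = 294.11
nΣw² − (Σw)² = 41740.2 − 36710.56 = 5029.64; nΣz² − (Σz)² = 15380.15 − 15104.41 = 275.74
r = 294.11 / √(5029.64 × 275.74) = 294.11 / 1177.6557 ≈ 0.250

0.250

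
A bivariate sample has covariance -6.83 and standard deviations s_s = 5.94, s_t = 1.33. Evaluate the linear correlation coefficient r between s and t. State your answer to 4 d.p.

r = Cov(s,t) / (s_s · s_t) = -6.83 / (5.94 × 1.33)
  = -6.83 / 7.9002 ≈ -0.8645

-0.8645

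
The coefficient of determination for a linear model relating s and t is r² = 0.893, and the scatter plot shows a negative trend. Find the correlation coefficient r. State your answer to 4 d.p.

|r| = √0.893 = 0.9450
The association is negative, so r = −0.9450.

-0.9450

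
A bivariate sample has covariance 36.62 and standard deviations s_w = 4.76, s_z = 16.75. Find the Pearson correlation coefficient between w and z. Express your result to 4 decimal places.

0.4593

r = Cov(w,z) / (s_w · s_z) = 36.62 / (4.76 × 16.75)
  = 36.62 / 79.7300 ≈ 0.4593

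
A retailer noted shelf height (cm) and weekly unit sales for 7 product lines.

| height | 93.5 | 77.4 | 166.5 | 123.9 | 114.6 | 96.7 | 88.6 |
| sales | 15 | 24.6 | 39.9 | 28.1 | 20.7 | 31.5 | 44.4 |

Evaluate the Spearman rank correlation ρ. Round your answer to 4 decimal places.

0.1429

Rank height: 3, 1, 7, 6, 5, 4, 2
Rank sales: 1, 3, 6, 4, 2, 5, 7
d = rank(height) − rank(sales): 2, -2, 1, 2, 3, -1, -5; Σd² = 48
ρ = 1 − 6Σd² / [n(n²−1)] = 1 − 6×48 / (7×48) = 1 − 288/336 ≈ 0.1429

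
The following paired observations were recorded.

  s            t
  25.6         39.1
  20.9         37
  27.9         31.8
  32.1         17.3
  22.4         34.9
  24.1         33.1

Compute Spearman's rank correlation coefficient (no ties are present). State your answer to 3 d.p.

-0.657

Rank s: 4, 1, 5, 6, 2, 3
Rank t: 6, 5, 2, 1, 4, 3
d = rank(s) − rank(t): -2, -4, 3, 5, -2, 0; Σd² = 58
ρ = 1 − 6Σd² / [n(n²−1)] = 1 − 6×58 / (6×35) = 1 − 348/210 ≈ -0.657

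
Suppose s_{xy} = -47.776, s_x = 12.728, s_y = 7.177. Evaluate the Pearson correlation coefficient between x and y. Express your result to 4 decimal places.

-0.5230

r = Cov(x,y) / (s_x · s_y) = -47.776 / (12.728 × 7.177)
  = -47.776 / 91.3489 ≈ -0.5230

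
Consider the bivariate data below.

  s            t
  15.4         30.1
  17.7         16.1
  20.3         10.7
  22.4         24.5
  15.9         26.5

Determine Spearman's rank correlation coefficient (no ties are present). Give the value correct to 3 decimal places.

Rank s: 1, 3, 4, 5, 2
Rank t: 5, 2, 1, 3, 4
d = rank(s) − rank(t): -4, 1, 3, 2, -2; Σd² = 34
ρ = 1 − 6Σd² / [n(n²−1)] = 1 − 6×34 / (5×24) = 1 − 204/120 ≈ -0.700

-0.700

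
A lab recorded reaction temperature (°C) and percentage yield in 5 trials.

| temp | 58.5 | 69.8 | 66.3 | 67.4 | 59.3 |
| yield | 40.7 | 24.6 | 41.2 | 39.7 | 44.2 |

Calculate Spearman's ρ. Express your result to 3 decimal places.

Rank temp: 1, 5, 3, 4, 2
Rank yield: 3, 1, 4, 2, 5
d = rank(temp) − rank(yield): -2, 4, -1, 2, -3; Σd² = 34
ρ = 1 − 6Σd² / [n(n²−1)] = 1 − 6×34 / (5×24) = 1 − 204/120 ≈ -0.700

-0.700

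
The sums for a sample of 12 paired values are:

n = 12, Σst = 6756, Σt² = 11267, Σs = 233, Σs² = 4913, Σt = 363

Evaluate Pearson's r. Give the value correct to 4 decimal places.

-0.8759

r = (nΣst − ΣsΣt) / √[(nΣs² − (Σs)²)(nΣt² − (Σt)²)]
Numerator: 12×6756 − 233×363 = -3507
Denominator: √[(58956 − 54289)(135204 − 131769)] = √[4667 × 3435] = 4003.8912
r = -3507 / 4003.8912 ≈ -0.8759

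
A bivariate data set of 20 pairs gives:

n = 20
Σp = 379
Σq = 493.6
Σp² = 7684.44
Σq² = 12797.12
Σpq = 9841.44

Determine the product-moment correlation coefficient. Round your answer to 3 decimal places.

r = (nΣpq − ΣpΣq) / √[(nΣp² − (Σp)²)(nΣq² − (Σq)²)]
Numerator: 20×9841.44 − 379×493.6 = 9754.4
Denominator: √[(153688.8 − 143641)(255942.4 − 243640.96)] = √[10047.8 × 12301.44] = 11117.6620
r = 9754.4 / 11117.6620 ≈ 0.877

0.877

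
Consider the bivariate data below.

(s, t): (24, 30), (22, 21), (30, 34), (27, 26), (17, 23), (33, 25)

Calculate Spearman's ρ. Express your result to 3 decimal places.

0.543

Rank s: 3, 2, 5, 4, 1, 6
Rank t: 5, 1, 6, 4, 2, 3
d = rank(s) − rank(t): -2, 1, -1, 0, -1, 3; Σd² = 16
ρ = 1 − 6Σd² / [n(n²−1)] = 1 − 6×16 / (6×35) = 1 − 96/210 ≈ 0.543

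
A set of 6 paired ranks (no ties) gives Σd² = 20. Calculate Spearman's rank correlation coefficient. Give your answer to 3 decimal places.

ρ = 1 − 6Σd² / [n(n²−1)] = 1 − 6×20 / (6×35)
  = 1 − 120/210 = 1 − 0.5714 ≈ 0.429

0.429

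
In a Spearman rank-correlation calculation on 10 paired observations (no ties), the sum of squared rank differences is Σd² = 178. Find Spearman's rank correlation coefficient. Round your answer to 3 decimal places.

-0.079

ρ = 1 − 6Σd² / [n(n²−1)] = 1 − 6×178 / (10×99)
  = 1 − 1068/990 = 1 − 1.0788 ≈ -0.079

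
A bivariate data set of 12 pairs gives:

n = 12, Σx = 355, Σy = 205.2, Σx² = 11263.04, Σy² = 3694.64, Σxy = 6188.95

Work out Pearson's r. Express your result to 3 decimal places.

r = (nΣxy − ΣxΣy) / √[(nΣx² − (Σx)²)(nΣy² − (Σy)²)]
Numerator: 12×6188.95 − 355×205.2 = 1421.4
Denominator: √[(135156.48 − 126025)(44335.68 − 42107.04)] = √[9131.48 × 2228.64] = 4511.1841
r = 1421.4 / 4511.1841 ≈ 0.315

0.315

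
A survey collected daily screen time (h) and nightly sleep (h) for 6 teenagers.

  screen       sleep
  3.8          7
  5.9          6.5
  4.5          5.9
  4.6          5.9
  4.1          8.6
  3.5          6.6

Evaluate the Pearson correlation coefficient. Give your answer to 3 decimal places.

-0.284

n = 6, Σx = 26.4, Σy = 40.5, Σx² = 119.72, Σy² = 278.39, Σxy = 177
nΣxy − ΣxΣy = 1062 − 1069.2 = -7.2
nΣx² − (Σx)² = 718.32 − 696.96 = 21.36; nΣy² − (Σy)² = 1670.34 − 1640.25 = 30.09
r = -7.2 / √(21.36 × 30.09) = -7.2 / 25.3520 ≈ -0.284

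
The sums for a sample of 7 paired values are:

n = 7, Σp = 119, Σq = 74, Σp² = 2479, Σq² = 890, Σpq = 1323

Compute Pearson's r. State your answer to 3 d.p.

r = (nΣpq − ΣpΣq) / √[(nΣp² − (Σp)²)(nΣq² − (Σq)²)]
Numerator: 7×1323 − 119×74 = 455
Denominator: √[(17353 − 14161)(6230 − 5476)] = √[3192 × 754] = 1551.3762
r = 455 / 1551.3762 ≈ 0.293

0.293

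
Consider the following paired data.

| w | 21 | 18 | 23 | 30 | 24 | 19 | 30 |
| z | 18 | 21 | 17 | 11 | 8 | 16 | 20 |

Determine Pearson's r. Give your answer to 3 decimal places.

n = 7, Σw = 165, Σz = 111, Σw² = 4031, Σz² = 1895, Σwz = 2573
nΣwz − ΣwΣz = 18011 − 18315 = -304
nΣw² − (Σw)² = 28217 − 27225 = 992; nΣz² − (Σz)² = 13265 − 12321 = 944
r = -304 / √(992 × 944) = -304 / 967.7024 ≈ -0.314

-0.314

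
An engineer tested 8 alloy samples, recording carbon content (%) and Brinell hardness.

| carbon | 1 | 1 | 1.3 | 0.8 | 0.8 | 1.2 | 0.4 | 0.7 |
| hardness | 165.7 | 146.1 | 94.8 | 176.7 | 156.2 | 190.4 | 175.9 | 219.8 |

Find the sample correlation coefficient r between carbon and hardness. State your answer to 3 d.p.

-0.532

n = 8, Σx = 7.2, Σy = 1325.6, Σx² = 7.06, Σy² = 228915.08, Σxy = 1154.06
nΣxy − ΣxΣy = 9232.48 − 9544.32 = -311.84
nΣx² − (Σx)² = 56.48 − 51.84 = 4.64; nΣy² − (Σy)² = 1831320.64 − 1757215.36 = 74105.28
r = -311.84 / √(4.64 × 74105.28) = -311.84 / 586.3860 ≈ -0.532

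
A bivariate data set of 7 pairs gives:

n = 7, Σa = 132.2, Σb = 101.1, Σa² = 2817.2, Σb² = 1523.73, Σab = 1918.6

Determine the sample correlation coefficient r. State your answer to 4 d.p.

r = (nΣab − ΣaΣb) / √[(nΣa² − (Σa)²)(nΣb² − (Σb)²)]
Numerator: 7×1918.6 − 132.2×101.1 = 64.78
Denominator: √[(19720.4 − 17476.84)(10666.11 − 10221.21)] = √[2243.56 × 444.9] = 999.0795
r = 64.78 / 999.0795 ≈ 0.0648

0.0648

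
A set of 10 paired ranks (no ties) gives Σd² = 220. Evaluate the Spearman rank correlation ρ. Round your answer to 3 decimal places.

-0.333

ρ = 1 − 6Σd² / [n(n²−1)] = 1 − 6×220 / (10×99)
  = 1 − 1320/990 = 1 − 1.3333 ≈ -0.333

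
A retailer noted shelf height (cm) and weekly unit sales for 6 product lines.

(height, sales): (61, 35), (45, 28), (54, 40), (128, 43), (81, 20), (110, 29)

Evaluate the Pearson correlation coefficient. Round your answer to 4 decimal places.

n = 6, Σx = 479, Σy = 195, Σx² = 43707, Σy² = 6699, Σxy = 15869
nΣxy − ΣxΣy = 95214 − 93405 = 1809
nΣx² − (Σx)² = 262242 − 229441 = 32801; nΣy² − (Σy)² = 40194 − 38025 = 2169
r = 1809 / √(32801 × 2169) = 1809 / 8434.7714 ≈ 0.2145

0.2145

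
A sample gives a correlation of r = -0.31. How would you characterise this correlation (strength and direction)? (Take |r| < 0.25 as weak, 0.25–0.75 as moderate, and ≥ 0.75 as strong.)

moderate negative

r = -0.31 < 0 so the relationship is negative.
|r| = 0.31, which falls in the moderate range.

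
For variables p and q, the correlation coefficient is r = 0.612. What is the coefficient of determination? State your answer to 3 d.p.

0.375

r² = (0.612)² = 0.375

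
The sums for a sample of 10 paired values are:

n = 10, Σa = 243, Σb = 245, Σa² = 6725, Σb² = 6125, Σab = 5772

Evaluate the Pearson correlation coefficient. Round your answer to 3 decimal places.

r = (nΣab − ΣaΣb) / √[(nΣa² − (Σa)²)(nΣb² − (Σb)²)]
Numerator: 10×5772 − 243×245 = -1815
Denominator: √[(67250 − 59049)(61250 − 60025)] = √[8201 × 1225] = 3169.5780
r = -1815 / 3169.5780 ≈ -0.573

-0.573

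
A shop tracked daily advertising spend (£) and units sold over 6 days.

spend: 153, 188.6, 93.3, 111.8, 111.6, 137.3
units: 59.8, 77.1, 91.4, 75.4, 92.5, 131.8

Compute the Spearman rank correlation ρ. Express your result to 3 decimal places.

-0.371

Rank spend: 5, 6, 1, 3, 2, 4
Rank units: 1, 3, 4, 2, 5, 6
d = rank(spend) − rank(units): 4, 3, -3, 1, -3, -2; Σd² = 48
ρ = 1 − 6Σd² / [n(n²−1)] = 1 − 6×48 / (6×35) = 1 − 288/210 ≈ -0.371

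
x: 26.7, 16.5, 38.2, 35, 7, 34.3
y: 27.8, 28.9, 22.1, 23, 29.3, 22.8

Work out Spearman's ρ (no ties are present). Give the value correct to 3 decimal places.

-0.943

Rank x: 3, 2, 6, 5, 1, 4
Rank y: 4, 5, 1, 3, 6, 2
d = rank(x) − rank(y): -1, -3, 5, 2, -5, 2; Σd² = 68
ρ = 1 − 6Σd² / [n(n²−1)] = 1 − 6×68 / (6×35) = 1 − 408/210 ≈ -0.943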